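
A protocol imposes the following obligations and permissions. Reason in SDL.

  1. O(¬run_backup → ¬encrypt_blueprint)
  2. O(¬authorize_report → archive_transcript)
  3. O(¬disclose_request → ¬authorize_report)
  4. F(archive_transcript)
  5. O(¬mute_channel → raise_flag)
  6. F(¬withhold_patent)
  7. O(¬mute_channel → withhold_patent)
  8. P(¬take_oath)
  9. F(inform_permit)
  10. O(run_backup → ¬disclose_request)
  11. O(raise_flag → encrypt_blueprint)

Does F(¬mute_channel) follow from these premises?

Yes

Premise 4 is F(archive_transcript), i.e. O(¬archive_transcript).
The contrapositive of premise 2 (O(¬authorize_report → archive_transcript)) is O(¬archive_transcript → authorize_report), and O(¬archive_transcript) is already established, so O(authorize_report).
The contrapositive of premise 3 (O(¬disclose_request → ¬authorize_report)) is O(authorize_report → disclose_request), and O(authorize_report) is already established, so O(disclose_request).
Premise 10, O(run_backup → ¬disclose_request), contraposes to O(disclose_request → ¬run_backup); with O(disclose_request) we get O(¬run_backup).
From O(¬run_backup) and premise 1, O(¬run_backup → ¬encrypt_blueprint), we obtain O(¬encrypt_blueprint).
Premise 11 is O(raise_flag → encrypt_blueprint); contrapositively O(¬encrypt_blueprint → ¬raise_flag). Since O(¬encrypt_blueprint) holds, K gives O(¬raise_flag).
Premise 5, O(¬mute_channel → raise_flag), contraposes to O(¬raise_flag → mute_channel); with O(¬raise_flag) we get O(mute_channel).
Premises 6, 7, 8, 9 do not contribute to this derivation.
So O(mute_channel) holds, i.e. F(¬mute_channel). The claim follows.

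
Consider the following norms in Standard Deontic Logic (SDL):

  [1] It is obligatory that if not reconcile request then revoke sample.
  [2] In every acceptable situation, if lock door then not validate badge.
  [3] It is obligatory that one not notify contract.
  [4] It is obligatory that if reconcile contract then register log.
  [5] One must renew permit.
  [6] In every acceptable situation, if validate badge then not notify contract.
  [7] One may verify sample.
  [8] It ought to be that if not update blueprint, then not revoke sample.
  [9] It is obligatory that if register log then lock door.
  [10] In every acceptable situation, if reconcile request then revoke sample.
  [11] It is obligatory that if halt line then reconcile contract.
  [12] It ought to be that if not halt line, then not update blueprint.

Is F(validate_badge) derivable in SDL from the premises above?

Yes

By case analysis on ¬reconcile_request: premise 1 gives O(¬reconcile_request → revoke_sample) and premise 10 gives O(reconcile_request → revoke_sample), so O(revoke_sample) either way.
Premise 8, O(¬update_blueprint → ¬revoke_sample), contraposes to O(revoke_sample → update_blueprint); with O(revoke_sample) we get O(update_blueprint).
Premise 12 is O(¬halt_line → ¬update_blueprint); contrapositively O(update_blueprint → halt_line). Since O(update_blueprint) holds, K gives O(halt_line).
From O(halt_line) and premise 11, O(halt_line → reconcile_contract), we obtain O(reconcile_contract).
Applying K to premise 4 (O(reconcile_contract → register_log)) and O(reconcile_contract) yields O(register_log).
Applying K to premise 9 (O(register_log → lock_door)) and O(register_log) yields O(lock_door).
From O(lock_door) and premise 2, O(lock_door → ¬validate_badge), we obtain O(¬validate_badge).
Premises 3, 5, 6, 7 do not contribute to this derivation.
So O(¬validate_badge) holds, i.e. F(validate_badge). The claim follows.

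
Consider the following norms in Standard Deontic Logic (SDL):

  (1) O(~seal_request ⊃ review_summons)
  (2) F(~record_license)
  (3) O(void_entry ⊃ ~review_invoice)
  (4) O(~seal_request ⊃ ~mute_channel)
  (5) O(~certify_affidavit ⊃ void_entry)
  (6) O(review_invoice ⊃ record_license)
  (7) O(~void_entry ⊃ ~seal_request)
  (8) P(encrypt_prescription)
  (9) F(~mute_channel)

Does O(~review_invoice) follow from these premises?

Yes

Premise 9, F(~mute_channel), is equivalent to O(mute_channel).
Premise 4 is O(~seal_request ⊃ ~mute_channel); contrapositively O(mute_channel ⊃ seal_request). Since O(mute_channel) holds, K gives O(seal_request).
Premise 7 is O(~void_entry ⊃ ~seal_request); contrapositively O(seal_request ⊃ void_entry). Since O(seal_request) holds, K gives O(void_entry).
From O(void_entry) and premise 3, O(void_entry ⊃ ~review_invoice), we obtain O(~review_invoice).
Premises 1, 2, 5, 6, 8 do not contribute to this derivation.
So O(~review_invoice) follows.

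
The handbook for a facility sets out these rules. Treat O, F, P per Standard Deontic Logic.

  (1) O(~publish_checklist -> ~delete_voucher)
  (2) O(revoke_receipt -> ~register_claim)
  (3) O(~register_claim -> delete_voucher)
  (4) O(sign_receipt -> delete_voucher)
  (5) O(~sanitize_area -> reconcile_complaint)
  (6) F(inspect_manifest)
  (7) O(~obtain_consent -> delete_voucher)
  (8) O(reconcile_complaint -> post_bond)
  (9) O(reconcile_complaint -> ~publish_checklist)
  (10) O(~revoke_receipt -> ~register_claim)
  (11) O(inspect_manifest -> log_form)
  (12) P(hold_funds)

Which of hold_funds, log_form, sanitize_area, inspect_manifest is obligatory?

sanitize_area

Premises 10 and 2 are O(~revoke_receipt -> ~register_claim) and O(revoke_receipt -> ~register_claim); every ideal world satisfies ~revoke_receipt or revoke_receipt, so in either case ~register_claim holds — hence O(~register_claim).
Premise 3 is O(~register_claim -> delete_voucher); since O(~register_claim), deontic closure gives O(delete_voucher).
The contrapositive of premise 1 (O(~publish_checklist -> ~delete_voucher)) is O(delete_voucher -> publish_checklist), and O(delete_voucher) is already established, so O(publish_checklist).
Premise 9 is O(reconcile_complaint -> ~publish_checklist); contrapositively O(publish_checklist -> ~reconcile_complaint). Since O(publish_checklist) holds, K gives O(~reconcile_complaint).
The contrapositive of premise 5 (O(~sanitize_area -> reconcile_complaint)) is O(~reconcile_complaint -> sanitize_area), and O(~reconcile_complaint) is already established, so O(sanitize_area).
So O(sanitize_area) holds — sanitize_area is obligatory. None of the other listed options is made obligatory by any chain of premises.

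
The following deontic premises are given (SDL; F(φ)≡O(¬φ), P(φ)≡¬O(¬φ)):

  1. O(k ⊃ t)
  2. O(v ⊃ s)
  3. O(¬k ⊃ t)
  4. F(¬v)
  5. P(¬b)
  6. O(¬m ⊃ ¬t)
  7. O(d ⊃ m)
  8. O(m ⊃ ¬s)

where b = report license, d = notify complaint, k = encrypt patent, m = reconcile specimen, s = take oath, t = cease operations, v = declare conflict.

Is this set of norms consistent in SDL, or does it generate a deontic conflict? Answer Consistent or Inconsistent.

By case analysis on k: premise 1 gives O(k ⊃ t) and premise 3 gives O(¬k ⊃ t), so O(t) either way.
Premise 6 is O(¬m ⊃ ¬t); contrapositively O(t ⊃ m). Since O(t) holds, K gives O(m).
From O(m) and premise 8, O(m ⊃ ¬s), we obtain O(¬s).
Premise 2, O(v ⊃ s), contraposes to O(¬s ⊃ ¬v); with O(¬s) we get O(¬v).
But premise 4, F(¬v), means O(v).
We now have both O(¬v) and O(v) — v is simultaneously obligatory and forbidden, violating the D-axiom.

Inconsistent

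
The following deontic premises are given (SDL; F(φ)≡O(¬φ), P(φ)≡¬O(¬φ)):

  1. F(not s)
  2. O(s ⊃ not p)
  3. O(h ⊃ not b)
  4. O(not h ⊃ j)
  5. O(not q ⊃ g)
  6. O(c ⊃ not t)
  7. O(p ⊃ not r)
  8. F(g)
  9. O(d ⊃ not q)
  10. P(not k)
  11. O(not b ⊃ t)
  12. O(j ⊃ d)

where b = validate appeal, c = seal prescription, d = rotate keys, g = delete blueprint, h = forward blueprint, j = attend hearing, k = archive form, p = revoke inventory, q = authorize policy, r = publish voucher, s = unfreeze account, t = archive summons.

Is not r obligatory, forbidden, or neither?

Neither

Premise 7 is O(p ⊃ not r), but O(p) is not derivable from the premises, so it does not yield O(not r).
No premise or chain of K-axiom applications forces O(not r), and none forces O(r). So not r is neither obligatory nor forbidden under these norms.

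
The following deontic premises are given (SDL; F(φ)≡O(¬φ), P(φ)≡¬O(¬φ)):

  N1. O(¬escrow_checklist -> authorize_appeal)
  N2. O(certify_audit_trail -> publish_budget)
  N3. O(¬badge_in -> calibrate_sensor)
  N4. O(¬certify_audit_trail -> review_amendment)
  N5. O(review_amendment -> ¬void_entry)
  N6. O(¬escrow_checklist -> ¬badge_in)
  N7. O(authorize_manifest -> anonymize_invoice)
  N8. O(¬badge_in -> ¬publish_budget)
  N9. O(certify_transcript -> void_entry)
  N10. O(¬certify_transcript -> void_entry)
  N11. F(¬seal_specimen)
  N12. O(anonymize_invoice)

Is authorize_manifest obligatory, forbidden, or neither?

Neither

Premise 7 is O(authorize_manifest -> anonymize_invoice); even if O(anonymize_invoice) held, inferring O(authorize_manifest) would be affirming the consequent — invalid.
No premise or chain of K-axiom applications forces O(authorize_manifest), and none forces O(¬authorize_manifest). So authorize_manifest is neither obligatory nor forbidden under these norms.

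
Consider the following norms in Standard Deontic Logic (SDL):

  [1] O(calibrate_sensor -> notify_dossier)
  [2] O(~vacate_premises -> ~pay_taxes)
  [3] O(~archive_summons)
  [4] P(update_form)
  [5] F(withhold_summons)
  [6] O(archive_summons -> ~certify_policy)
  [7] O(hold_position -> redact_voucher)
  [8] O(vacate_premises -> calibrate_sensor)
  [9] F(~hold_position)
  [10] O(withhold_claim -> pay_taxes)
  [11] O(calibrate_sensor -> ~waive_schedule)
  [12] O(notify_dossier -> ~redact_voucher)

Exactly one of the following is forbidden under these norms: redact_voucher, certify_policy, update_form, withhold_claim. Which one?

withhold_claim

Premise 9 is F(~hold_position), i.e. O(hold_position).
Applying K to premise 7 (O(hold_position -> redact_voucher)) and O(hold_position) yields O(redact_voucher).
The contrapositive of premise 12 (O(notify_dossier -> ~redact_voucher)) is O(redact_voucher -> ~notify_dossier), and O(redact_voucher) is already established, so O(~notify_dossier).
The contrapositive of premise 1 (O(calibrate_sensor -> notify_dossier)) is O(~notify_dossier -> ~calibrate_sensor), and O(~notify_dossier) is already established, so O(~calibrate_sensor).
The contrapositive of premise 8 (O(vacate_premises -> calibrate_sensor)) is O(~calibrate_sensor -> ~vacate_premises), and O(~calibrate_sensor) is already established, so O(~vacate_premises).
With premise 2, O(~vacate_premises -> ~pay_taxes), the K-axiom yields O(~pay_taxes).
Premise 10 is O(withhold_claim -> pay_taxes); contrapositively O(~pay_taxes -> ~withhold_claim). Since O(~pay_taxes) holds, K gives O(~withhold_claim).
So O(~withhold_claim) holds, i.e. withhold_claim is forbidden. None of the other listed options is forbidden under the premises.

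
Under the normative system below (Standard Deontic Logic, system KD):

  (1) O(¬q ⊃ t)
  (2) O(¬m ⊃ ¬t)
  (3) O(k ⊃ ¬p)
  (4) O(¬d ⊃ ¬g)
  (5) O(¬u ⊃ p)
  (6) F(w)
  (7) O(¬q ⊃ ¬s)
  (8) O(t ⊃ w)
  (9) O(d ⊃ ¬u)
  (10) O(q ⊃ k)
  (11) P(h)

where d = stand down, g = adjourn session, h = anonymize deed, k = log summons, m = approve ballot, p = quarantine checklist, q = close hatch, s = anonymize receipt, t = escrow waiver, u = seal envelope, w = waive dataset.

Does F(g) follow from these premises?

F(w) at premise 6 means O(¬w).
Premise 8, O(t ⊃ w), contraposes to O(¬w ⊃ ¬t); with O(¬w) we get O(¬t).
Premise 1 is O(¬q ⊃ t); contrapositively O(¬t ⊃ q). Since O(¬t) holds, K gives O(q).
Applying K to premise 10 (O(q ⊃ k)) and O(q) yields O(k).
Applying K to premise 3 (O(k ⊃ ¬p)) and O(k) yields O(¬p).
The contrapositive of premise 5 (O(¬u ⊃ p)) is O(¬p ⊃ u), and O(¬p) is already established, so O(u).
Premise 9 is O(d ⊃ ¬u); contrapositively O(u ⊃ ¬d). Since O(u) holds, K gives O(¬d).
Premise 4 is O(¬d ⊃ ¬g); since O(¬d), deontic closure gives O(¬g).
Premises 2, 7, 11 do not contribute to this derivation.
So O(¬g) holds, i.e. F(g). The claim follows.

Yes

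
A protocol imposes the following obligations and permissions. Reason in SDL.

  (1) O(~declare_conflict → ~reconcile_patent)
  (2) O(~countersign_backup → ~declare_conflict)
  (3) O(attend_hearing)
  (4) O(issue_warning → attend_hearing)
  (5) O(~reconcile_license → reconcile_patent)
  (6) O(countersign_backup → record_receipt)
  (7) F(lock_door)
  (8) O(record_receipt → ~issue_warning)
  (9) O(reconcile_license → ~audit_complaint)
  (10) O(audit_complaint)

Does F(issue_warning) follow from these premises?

From premise 10 we have O(audit_complaint).
Premise 9, O(reconcile_license → ~audit_complaint), contraposes to O(audit_complaint → ~reconcile_license); with O(audit_complaint) we get O(~reconcile_license).
From O(~reconcile_license) and premise 5, O(~reconcile_license → reconcile_patent), we obtain O(reconcile_patent).
Premise 1 is O(~declare_conflict → ~reconcile_patent); contrapositively O(reconcile_patent → declare_conflict). Since O(reconcile_patent) holds, K gives O(declare_conflict).
The contrapositive of premise 2 (O(~countersign_backup → ~declare_conflict)) is O(declare_conflict → countersign_backup), and O(declare_conflict) is already established, so O(countersign_backup).
With premise 6, O(countersign_backup → record_receipt), the K-axiom yields O(record_receipt).
Premise 8 is O(record_receipt → ~issue_warning); since O(record_receipt), deontic closure gives O(~issue_warning).
Premises 3, 4, 7 do not contribute to this derivation.
So O(~issue_warning) holds, i.e. F(issue_warning). The claim follows.

Yes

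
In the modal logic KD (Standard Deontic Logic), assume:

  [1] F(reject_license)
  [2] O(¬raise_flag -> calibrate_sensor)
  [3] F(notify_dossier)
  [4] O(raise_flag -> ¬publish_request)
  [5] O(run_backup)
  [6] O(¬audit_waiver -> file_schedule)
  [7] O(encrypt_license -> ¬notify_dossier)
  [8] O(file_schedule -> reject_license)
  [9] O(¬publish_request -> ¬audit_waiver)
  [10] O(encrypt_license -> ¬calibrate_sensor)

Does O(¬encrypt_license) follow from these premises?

Yes

Premise 1, F(reject_license), is equivalent to O(¬reject_license).
Premise 8, O(file_schedule -> reject_license), contraposes to O(¬reject_license -> ¬file_schedule); with O(¬reject_license) we get O(¬file_schedule).
The contrapositive of premise 6 (O(¬audit_waiver -> file_schedule)) is O(¬file_schedule -> audit_waiver), and O(¬file_schedule) is already established, so O(audit_waiver).
The contrapositive of premise 9 (O(¬publish_request -> ¬audit_waiver)) is O(audit_waiver -> publish_request), and O(audit_waiver) is already established, so O(publish_request).
Premise 4, O(raise_flag -> ¬publish_request), contraposes to O(publish_request -> ¬raise_flag); with O(publish_request) we get O(¬raise_flag).
With premise 2, O(¬raise_flag -> calibrate_sensor), the K-axiom yields O(calibrate_sensor).
The contrapositive of premise 10 (O(encrypt_license -> ¬calibrate_sensor)) is O(calibrate_sensor -> ¬encrypt_license), and O(calibrate_sensor) is already established, so O(¬encrypt_license).
Premises 3, 5, 7 do not contribute to this derivation.
So O(¬encrypt_license) follows.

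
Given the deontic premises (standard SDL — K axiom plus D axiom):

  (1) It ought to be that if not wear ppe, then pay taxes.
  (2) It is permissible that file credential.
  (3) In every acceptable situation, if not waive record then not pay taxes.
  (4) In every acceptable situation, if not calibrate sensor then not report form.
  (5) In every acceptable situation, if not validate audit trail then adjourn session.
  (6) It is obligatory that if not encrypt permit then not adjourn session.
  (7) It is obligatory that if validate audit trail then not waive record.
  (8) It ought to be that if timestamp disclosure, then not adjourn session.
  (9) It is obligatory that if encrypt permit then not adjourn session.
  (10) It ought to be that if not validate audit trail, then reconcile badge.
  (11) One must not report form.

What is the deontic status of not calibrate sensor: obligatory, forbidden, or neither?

Premise 4 is O(¬calibrate_sensor → ¬report_form); even if O(¬report_form) held, inferring O(¬calibrate_sensor) would be affirming the consequent — invalid.
No premise or chain of K-axiom applications forces O(¬calibrate_sensor), and none forces O(calibrate_sensor). So ¬calibrate_sensor is neither obligatory nor forbidden under these norms.

Neither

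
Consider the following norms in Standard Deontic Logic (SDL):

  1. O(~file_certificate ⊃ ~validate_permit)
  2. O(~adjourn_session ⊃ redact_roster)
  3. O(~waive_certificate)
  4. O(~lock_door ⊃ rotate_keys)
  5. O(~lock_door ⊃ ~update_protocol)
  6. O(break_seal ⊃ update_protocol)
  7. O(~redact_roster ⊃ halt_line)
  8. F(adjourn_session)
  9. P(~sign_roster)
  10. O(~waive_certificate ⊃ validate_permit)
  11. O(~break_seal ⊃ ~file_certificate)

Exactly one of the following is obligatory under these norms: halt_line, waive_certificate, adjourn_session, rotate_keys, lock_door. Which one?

Premise 3 gives O(~waive_certificate).
With premise 10, O(~waive_certificate ⊃ validate_permit), the K-axiom yields O(validate_permit).
The contrapositive of premise 1 (O(~file_certificate ⊃ ~validate_permit)) is O(validate_permit ⊃ file_certificate), and O(validate_permit) is already established, so O(file_certificate).
Premise 11, O(~break_seal ⊃ ~file_certificate), contraposes to O(file_certificate ⊃ break_seal); with O(file_certificate) we get O(break_seal).
From O(break_seal) and premise 6, O(break_seal ⊃ update_protocol), we obtain O(update_protocol).
The contrapositive of premise 5 (O(~lock_door ⊃ ~update_protocol)) is O(update_protocol ⊃ lock_door), and O(update_protocol) is already established, so O(lock_door).
So O(lock_door) holds — lock_door is obligatory. None of the other listed options is made obligatory by any chain of premises.

lock_door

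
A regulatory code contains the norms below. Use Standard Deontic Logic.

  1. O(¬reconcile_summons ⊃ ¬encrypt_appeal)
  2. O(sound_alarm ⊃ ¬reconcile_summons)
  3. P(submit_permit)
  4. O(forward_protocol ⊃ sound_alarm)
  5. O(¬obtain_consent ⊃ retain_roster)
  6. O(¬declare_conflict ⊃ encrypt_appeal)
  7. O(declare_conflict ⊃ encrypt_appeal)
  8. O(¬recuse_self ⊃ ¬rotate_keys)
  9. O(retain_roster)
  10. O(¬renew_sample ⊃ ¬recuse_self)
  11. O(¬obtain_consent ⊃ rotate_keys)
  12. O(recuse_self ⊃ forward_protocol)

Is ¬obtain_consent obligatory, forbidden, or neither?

Forbidden

Premises 7 and 6 cover both cases: O(declare_conflict ⊃ encrypt_appeal) and O(¬declare_conflict ⊃ encrypt_appeal). Since declare_conflict ∨ ¬declare_conflict is a tautology, O(encrypt_appeal) follows.
Premise 1 is O(¬reconcile_summons ⊃ ¬encrypt_appeal); contrapositively O(encrypt_appeal ⊃ reconcile_summons). Since O(encrypt_appeal) holds, K gives O(reconcile_summons).
The contrapositive of premise 2 (O(sound_alarm ⊃ ¬reconcile_summons)) is O(reconcile_summons ⊃ ¬sound_alarm), and O(reconcile_summons) is already established, so O(¬sound_alarm).
Premise 4 is O(forward_protocol ⊃ sound_alarm); contrapositively O(¬sound_alarm ⊃ ¬forward_protocol). Since O(¬sound_alarm) holds, K gives O(¬forward_protocol).
Premise 12 is O(recuse_self ⊃ forward_protocol); contrapositively O(¬forward_protocol ⊃ ¬recuse_self). Since O(¬forward_protocol) holds, K gives O(¬recuse_self).
With premise 8, O(¬recuse_self ⊃ ¬rotate_keys), the K-axiom yields O(¬rotate_keys).
Premise 11, O(¬obtain_consent ⊃ rotate_keys), contraposes to O(¬rotate_keys ⊃ obtain_consent); with O(¬rotate_keys) we get O(obtain_consent).
Premises 3, 5, 9, 10 do not contribute to this derivation.
Thus O(obtain_consent), which is F(¬obtain_consent): ¬obtain_consent is forbidden.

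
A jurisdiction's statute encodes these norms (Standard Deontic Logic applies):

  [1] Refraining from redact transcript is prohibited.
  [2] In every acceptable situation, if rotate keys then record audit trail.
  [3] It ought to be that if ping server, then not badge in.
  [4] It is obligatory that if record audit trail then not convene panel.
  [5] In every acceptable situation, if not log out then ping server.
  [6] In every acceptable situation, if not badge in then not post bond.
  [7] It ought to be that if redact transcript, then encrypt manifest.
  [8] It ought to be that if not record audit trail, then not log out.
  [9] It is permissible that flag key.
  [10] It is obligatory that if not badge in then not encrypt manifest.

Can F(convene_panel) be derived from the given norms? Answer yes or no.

Premise 1, F(¬redact_transcript), is equivalent to O(redact_transcript).
Premise 7 is O(redact_transcript → encrypt_manifest); since O(redact_transcript), deontic closure gives O(encrypt_manifest).
The contrapositive of premise 10 (O(¬badge_in → ¬encrypt_manifest)) is O(encrypt_manifest → badge_in), and O(encrypt_manifest) is already established, so O(badge_in).
The contrapositive of premise 3 (O(ping_server → ¬badge_in)) is O(badge_in → ¬ping_server), and O(badge_in) is already established, so O(¬ping_server).
Premise 5, O(¬log_out → ping_server), contraposes to O(¬ping_server → log_out); with O(¬ping_server) we get O(log_out).
Premise 8, O(¬record_audit_trail → ¬log_out), contraposes to O(log_out → record_audit_trail); with O(log_out) we get O(record_audit_trail).
With premise 4, O(record_audit_trail → ¬convene_panel), the K-axiom yields O(¬convene_panel).
Premises 2, 6, 9 do not contribute to this derivation.
So O(¬convene_panel) holds, i.e. F(convene_panel). The claim follows.

Yes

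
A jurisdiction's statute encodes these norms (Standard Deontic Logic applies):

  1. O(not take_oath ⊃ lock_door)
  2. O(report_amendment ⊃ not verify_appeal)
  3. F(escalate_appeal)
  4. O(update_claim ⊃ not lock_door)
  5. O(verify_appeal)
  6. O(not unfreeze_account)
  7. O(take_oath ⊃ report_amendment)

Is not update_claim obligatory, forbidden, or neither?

Obligatory

From premise 5 we have O(verify_appeal).
The contrapositive of premise 2 (O(report_amendment ⊃ not verify_appeal)) is O(verify_appeal ⊃ not report_amendment), and O(verify_appeal) is already established, so O(not report_amendment).
Premise 7 is O(take_oath ⊃ report_amendment); contrapositively O(not report_amendment ⊃ not take_oath). Since O(not report_amendment) holds, K gives O(not take_oath).
With premise 1, O(not take_oath ⊃ lock_door), the K-axiom yields O(lock_door).
Premise 4, O(update_claim ⊃ not lock_door), contraposes to O(lock_door ⊃ not update_claim); with O(lock_door) we get O(not update_claim).
Premises 3, 6 do not contribute to this derivation.
Hence not update_claim is obligatory.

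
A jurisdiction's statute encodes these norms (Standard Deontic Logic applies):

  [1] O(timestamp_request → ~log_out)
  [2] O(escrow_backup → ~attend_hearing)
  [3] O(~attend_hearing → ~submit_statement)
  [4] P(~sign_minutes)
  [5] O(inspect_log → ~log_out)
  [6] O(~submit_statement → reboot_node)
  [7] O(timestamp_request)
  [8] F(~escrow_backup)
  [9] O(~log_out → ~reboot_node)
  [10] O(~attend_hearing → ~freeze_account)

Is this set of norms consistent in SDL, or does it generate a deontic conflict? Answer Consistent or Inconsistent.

From premise 7 we have O(timestamp_request).
With premise 1, O(timestamp_request → ~log_out), the K-axiom yields O(~log_out).
With premise 9, O(~log_out → ~reboot_node), the K-axiom yields O(~reboot_node).
Premise 6, O(~submit_statement → reboot_node), contraposes to O(~reboot_node → submit_statement); with O(~reboot_node) we get O(submit_statement).
Premise 3, O(~attend_hearing → ~submit_statement), contraposes to O(submit_statement → attend_hearing); with O(submit_statement) we get O(attend_hearing).
Premise 2, O(escrow_backup → ~attend_hearing), contraposes to O(attend_hearing → ~escrow_backup); with O(attend_hearing) we get O(~escrow_backup).
But premise 8, F(~escrow_backup), means O(escrow_backup).
We now have both O(~escrow_backup) and O(escrow_backup) — escrow_backup is simultaneously obligatory and forbidden, violating the D-axiom.

Inconsistent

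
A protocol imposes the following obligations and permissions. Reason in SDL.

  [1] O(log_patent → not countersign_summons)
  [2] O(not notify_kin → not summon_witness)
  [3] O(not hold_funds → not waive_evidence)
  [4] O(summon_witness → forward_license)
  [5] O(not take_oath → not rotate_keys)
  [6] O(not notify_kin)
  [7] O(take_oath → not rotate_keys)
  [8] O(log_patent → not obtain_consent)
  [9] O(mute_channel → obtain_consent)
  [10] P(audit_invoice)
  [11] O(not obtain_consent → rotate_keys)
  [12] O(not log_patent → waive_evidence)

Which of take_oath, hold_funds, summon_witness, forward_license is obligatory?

Premises 7 and 5 are O(take_oath → not rotate_keys) and O(not take_oath → not rotate_keys); every ideal world satisfies take_oath or not take_oath, so in either case not rotate_keys holds — hence O(not rotate_keys).
Premise 11 is O(not obtain_consent → rotate_keys); contrapositively O(not rotate_keys → obtain_consent). Since O(not rotate_keys) holds, K gives O(obtain_consent).
The contrapositive of premise 8 (O(log_patent → not obtain_consent)) is O(obtain_consent → not log_patent), and O(obtain_consent) is already established, so O(not log_patent).
Premise 12 is O(not log_patent → waive_evidence); since O(not log_patent), deontic closure gives O(waive_evidence).
Premise 3 is O(not hold_funds → not waive_evidence); contrapositively O(waive_evidence → hold_funds). Since O(waive_evidence) holds, K gives O(hold_funds).
So O(hold_funds) holds — hold_funds is obligatory. None of the other listed options is made obligatory by any chain of premises.

hold_funds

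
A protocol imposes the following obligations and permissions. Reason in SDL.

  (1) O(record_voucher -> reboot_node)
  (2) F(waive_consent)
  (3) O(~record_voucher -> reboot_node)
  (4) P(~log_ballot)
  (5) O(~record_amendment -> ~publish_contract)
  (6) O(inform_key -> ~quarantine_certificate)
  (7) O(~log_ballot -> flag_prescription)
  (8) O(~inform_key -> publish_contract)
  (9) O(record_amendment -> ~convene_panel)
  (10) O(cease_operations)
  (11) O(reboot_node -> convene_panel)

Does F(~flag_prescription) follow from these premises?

Premise 7 is O(~log_ballot -> flag_prescription), but O(~log_ballot) is not derivable from the premises (the permission P(~log_ballot) asserts only ~O(log_ballot), not O(~log_ballot)), so it does not yield O(flag_prescription).
No other premise forces O(flag_prescription). An ideal world satisfying every premise can still have ~flag_prescription true, so F(~flag_prescription) is not derivable.

No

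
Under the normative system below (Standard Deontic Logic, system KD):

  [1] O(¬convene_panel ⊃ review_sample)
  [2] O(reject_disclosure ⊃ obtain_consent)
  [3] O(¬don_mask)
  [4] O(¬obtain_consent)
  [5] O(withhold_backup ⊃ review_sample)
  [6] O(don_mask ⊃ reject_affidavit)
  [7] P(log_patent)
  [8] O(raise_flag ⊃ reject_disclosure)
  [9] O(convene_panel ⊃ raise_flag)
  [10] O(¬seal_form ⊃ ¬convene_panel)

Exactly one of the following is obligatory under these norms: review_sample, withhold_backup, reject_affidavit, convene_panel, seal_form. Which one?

Premise 4 gives O(¬obtain_consent).
The contrapositive of premise 2 (O(reject_disclosure ⊃ obtain_consent)) is O(¬obtain_consent ⊃ ¬reject_disclosure), and O(¬obtain_consent) is already established, so O(¬reject_disclosure).
Premise 8 is O(raise_flag ⊃ reject_disclosure); contrapositively O(¬reject_disclosure ⊃ ¬raise_flag). Since O(¬reject_disclosure) holds, K gives O(¬raise_flag).
The contrapositive of premise 9 (O(convene_panel ⊃ raise_flag)) is O(¬raise_flag ⊃ ¬convene_panel), and O(¬raise_flag) is already established, so O(¬convene_panel).
With premise 1, O(¬convene_panel ⊃ review_sample), the K-axiom yields O(review_sample).
So O(review_sample) holds — review_sample is obligatory. None of the other listed options is made obligatory by any chain of premises.

review_sample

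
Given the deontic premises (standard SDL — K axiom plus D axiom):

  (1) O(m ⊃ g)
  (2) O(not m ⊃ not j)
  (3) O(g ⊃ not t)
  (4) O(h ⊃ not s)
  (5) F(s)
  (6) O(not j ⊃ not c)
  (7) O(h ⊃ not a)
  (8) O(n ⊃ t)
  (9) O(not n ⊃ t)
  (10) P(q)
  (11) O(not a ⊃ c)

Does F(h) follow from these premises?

Premises 8 and 9 are O(n ⊃ t) and O(not n ⊃ t); every ideal world satisfies n or not n, so in either case t holds — hence O(t).
The contrapositive of premise 3 (O(g ⊃ not t)) is O(t ⊃ not g), and O(t) is already established, so O(not g).
The contrapositive of premise 1 (O(m ⊃ g)) is O(not g ⊃ not m), and O(not g) is already established, so O(not m).
From O(not m) and premise 2, O(not m ⊃ not j), we obtain O(not j).
Applying K to premise 6 (O(not j ⊃ not c)) and O(not j) yields O(not c).
The contrapositive of premise 11 (O(not a ⊃ c)) is O(not c ⊃ a), and O(not c) is already established, so O(a).
Premise 7, O(h ⊃ not a), contraposes to O(a ⊃ not h); with O(a) we get O(not h).
Premises 4, 5, 10 do not contribute to this derivation.
So O(not h) holds, i.e. F(h). The claim follows.

Yes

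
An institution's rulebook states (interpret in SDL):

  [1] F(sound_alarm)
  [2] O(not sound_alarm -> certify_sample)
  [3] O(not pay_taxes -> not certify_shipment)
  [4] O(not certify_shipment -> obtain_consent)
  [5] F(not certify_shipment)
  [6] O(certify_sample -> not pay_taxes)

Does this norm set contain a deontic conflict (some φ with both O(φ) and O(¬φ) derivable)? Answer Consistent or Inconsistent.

Premise 5 is F(not certify_shipment), i.e. O(certify_shipment).
Premise 3, O(not pay_taxes -> not certify_shipment), contraposes to O(certify_shipment -> pay_taxes); with O(certify_shipment) we get O(pay_taxes).
The contrapositive of premise 6 (O(certify_sample -> not pay_taxes)) is O(pay_taxes -> not certify_sample), and O(pay_taxes) is already established, so O(not certify_sample).
Premise 2 is O(not sound_alarm -> certify_sample); contrapositively O(not certify_sample -> sound_alarm). Since O(not certify_sample) holds, K gives O(sound_alarm).
Yet premise 1 is F(sound_alarm), i.e. O(not sound_alarm).
We now have both O(sound_alarm) and O(not sound_alarm) — sound_alarm is simultaneously obligatory and forbidden, violating the D-axiom.

Inconsistent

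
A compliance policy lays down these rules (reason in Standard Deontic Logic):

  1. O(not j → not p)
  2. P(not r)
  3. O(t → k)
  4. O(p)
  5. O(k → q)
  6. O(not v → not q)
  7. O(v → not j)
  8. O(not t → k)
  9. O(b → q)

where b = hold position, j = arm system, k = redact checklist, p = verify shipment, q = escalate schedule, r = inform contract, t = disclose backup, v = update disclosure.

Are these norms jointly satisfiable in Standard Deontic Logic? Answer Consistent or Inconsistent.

By case analysis on t: premise 3 gives O(t → k) and premise 8 gives O(not t → k), so O(k) either way.
Premise 5 is O(k → q); since O(k), deontic closure gives O(q).
Premise 6, O(not v → not q), contraposes to O(q → v); with O(q) we get O(v).
Applying K to premise 7 (O(v → not j)) and O(v) yields O(not j).
From O(not j) and premise 1, O(not j → not p), we obtain O(not p).
Yet premise 4 states O(p).
We now have both O(not p) and O(p) — p is simultaneously obligatory and forbidden, violating the D-axiom.

Inconsistent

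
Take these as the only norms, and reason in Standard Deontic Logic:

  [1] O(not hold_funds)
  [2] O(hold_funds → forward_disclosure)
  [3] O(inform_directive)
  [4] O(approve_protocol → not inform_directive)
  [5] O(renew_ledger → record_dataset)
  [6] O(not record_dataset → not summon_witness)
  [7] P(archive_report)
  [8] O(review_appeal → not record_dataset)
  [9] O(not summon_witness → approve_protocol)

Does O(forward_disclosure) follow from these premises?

Premise 2 is O(hold_funds → forward_disclosure), but O(hold_funds) is not derivable from the premises, so it does not yield O(forward_disclosure).
No other premise forces O(forward_disclosure). An ideal world satisfying every premise can still have forward_disclosure false, so O(forward_disclosure) is not derivable.

No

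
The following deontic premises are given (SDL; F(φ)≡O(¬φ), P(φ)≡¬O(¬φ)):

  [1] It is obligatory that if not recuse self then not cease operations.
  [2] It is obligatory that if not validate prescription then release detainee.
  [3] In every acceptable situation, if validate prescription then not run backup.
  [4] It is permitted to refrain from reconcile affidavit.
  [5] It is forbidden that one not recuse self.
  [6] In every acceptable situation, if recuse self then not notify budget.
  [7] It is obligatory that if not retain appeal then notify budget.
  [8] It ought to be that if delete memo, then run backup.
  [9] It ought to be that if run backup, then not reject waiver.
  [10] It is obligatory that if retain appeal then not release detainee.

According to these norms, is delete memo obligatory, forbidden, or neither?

Forbidden

F(¬recuse_self) at premise 5 means O(recuse_self).
Premise 6 is O(recuse_self → ¬notify_budget); since O(recuse_self), deontic closure gives O(¬notify_budget).
Premise 7, O(¬retain_appeal → notify_budget), contraposes to O(¬notify_budget → retain_appeal); with O(¬notify_budget) we get O(retain_appeal).
With premise 10, O(retain_appeal → ¬release_detainee), the K-axiom yields O(¬release_detainee).
Premise 2, O(¬validate_prescription → release_detainee), contraposes to O(¬release_detainee → validate_prescription); with O(¬release_detainee) we get O(validate_prescription).
Applying K to premise 3 (O(validate_prescription → ¬run_backup)) and O(validate_prescription) yields O(¬run_backup).
The contrapositive of premise 8 (O(delete_memo → run_backup)) is O(¬run_backup → ¬delete_memo), and O(¬run_backup) is already established, so O(¬delete_memo).
Premises 1, 4, 9 do not contribute to this derivation.
Thus O(¬delete_memo), which is F(delete_memo): delete_memo is forbidden.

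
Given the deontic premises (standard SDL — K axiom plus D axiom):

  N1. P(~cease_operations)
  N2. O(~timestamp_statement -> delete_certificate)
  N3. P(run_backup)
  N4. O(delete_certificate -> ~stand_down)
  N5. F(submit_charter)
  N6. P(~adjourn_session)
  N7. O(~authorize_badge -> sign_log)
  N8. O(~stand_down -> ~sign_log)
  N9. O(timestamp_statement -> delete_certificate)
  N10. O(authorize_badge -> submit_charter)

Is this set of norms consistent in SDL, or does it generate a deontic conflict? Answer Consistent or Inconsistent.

Premises 2 and 9 cover both cases: O(~timestamp_statement -> delete_certificate) and O(timestamp_statement -> delete_certificate). Since ~timestamp_statement ∨ timestamp_statement is a tautology, O(delete_certificate) follows.
Applying K to premise 4 (O(delete_certificate -> ~stand_down)) and O(delete_certificate) yields O(~stand_down).
Premise 8 is O(~stand_down -> ~sign_log); since O(~stand_down), deontic closure gives O(~sign_log).
The contrapositive of premise 7 (O(~authorize_badge -> sign_log)) is O(~sign_log -> authorize_badge), and O(~sign_log) is already established, so O(authorize_badge).
From O(authorize_badge) and premise 10, O(authorize_badge -> submit_charter), we obtain O(submit_charter).
But premise 5, F(submit_charter), means O(~submit_charter).
We now have both O(submit_charter) and O(~submit_charter) — submit_charter is simultaneously obligatory and forbidden, violating the D-axiom.

Inconsistent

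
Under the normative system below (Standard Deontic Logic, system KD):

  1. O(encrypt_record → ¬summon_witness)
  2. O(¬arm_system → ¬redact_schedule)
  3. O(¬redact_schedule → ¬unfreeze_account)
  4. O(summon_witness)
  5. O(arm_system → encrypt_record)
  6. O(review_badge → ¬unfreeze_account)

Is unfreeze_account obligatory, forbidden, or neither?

From premise 4 we have O(summon_witness).
Premise 1, O(encrypt_record → ¬summon_witness), contraposes to O(summon_witness → ¬encrypt_record); with O(summon_witness) we get O(¬encrypt_record).
The contrapositive of premise 5 (O(arm_system → encrypt_record)) is O(¬encrypt_record → ¬arm_system), and O(¬encrypt_record) is already established, so O(¬arm_system).
With premise 2, O(¬arm_system → ¬redact_schedule), the K-axiom yields O(¬redact_schedule).
From O(¬redact_schedule) and premise 3, O(¬redact_schedule → ¬unfreeze_account), we obtain O(¬unfreeze_account).
Premise 6 does not contribute to this derivation.
Thus O(¬unfreeze_account), which is F(unfreeze_account): unfreeze_account is forbidden.

Forbidden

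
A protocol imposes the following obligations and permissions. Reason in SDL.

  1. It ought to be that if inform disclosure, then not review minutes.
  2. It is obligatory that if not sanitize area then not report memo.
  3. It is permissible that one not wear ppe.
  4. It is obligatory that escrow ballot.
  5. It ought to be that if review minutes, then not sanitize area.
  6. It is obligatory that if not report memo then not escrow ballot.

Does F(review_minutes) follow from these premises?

Yes

From premise 4 we have O(escrow_ballot).
The contrapositive of premise 6 (O(¬report_memo → ¬escrow_ballot)) is O(escrow_ballot → report_memo), and O(escrow_ballot) is already established, so O(report_memo).
Premise 2 is O(¬sanitize_area → ¬report_memo); contrapositively O(report_memo → sanitize_area). Since O(report_memo) holds, K gives O(sanitize_area).
Premise 5 is O(review_minutes → ¬sanitize_area); contrapositively O(sanitize_area → ¬review_minutes). Since O(sanitize_area) holds, K gives O(¬review_minutes).
Premises 1, 3 do not contribute to this derivation.
So O(¬review_minutes) holds, i.e. F(review_minutes). The claim follows.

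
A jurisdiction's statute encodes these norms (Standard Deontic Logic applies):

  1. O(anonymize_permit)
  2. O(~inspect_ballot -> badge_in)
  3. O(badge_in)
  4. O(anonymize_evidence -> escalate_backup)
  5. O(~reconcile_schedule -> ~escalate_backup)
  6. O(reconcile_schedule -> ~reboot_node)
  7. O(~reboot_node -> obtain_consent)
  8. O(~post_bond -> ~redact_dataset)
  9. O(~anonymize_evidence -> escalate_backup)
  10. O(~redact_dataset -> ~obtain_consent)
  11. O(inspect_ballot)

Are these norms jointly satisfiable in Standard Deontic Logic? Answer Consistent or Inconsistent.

Premise 2 is O(~inspect_ballot -> badge_in); even if O(badge_in) held, inferring O(~inspect_ballot) would be affirming the consequent — invalid.
So O(~inspect_ballot) is not derivable, and the apparent clash with O(inspect_ballot) does not arise.
A world satisfying every obligation exists (e.g. anonymize_evidence=false, anonymize_permit=true, badge_in=true, escalate_backup=true, inspect_ballot=true, obtain_consent=true, post_bond=true, reboot_node=false, reconcile_schedule=true, redact_dataset=true); no atom is both obligatory and forbidden, so the set is consistent.

Consistent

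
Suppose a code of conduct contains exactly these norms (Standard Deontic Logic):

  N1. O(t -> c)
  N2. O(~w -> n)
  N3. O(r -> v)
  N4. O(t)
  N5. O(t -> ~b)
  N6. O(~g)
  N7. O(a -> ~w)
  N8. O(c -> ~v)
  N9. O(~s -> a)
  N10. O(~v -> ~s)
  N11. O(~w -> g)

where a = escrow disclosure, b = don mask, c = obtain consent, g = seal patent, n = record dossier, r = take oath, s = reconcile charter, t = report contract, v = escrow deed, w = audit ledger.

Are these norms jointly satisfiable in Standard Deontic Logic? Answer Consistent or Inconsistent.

Premise 6 states O(~g) outright.
The contrapositive of premise 11 (O(~w -> g)) is O(~g -> w), and O(~g) is already established, so O(w).
Premise 7, O(a -> ~w), contraposes to O(w -> ~a); with O(w) we get O(~a).
Premise 9, O(~s -> a), contraposes to O(~a -> s); with O(~a) we get O(s).
The contrapositive of premise 10 (O(~v -> ~s)) is O(s -> v), and O(s) is already established, so O(v).
The contrapositive of premise 8 (O(c -> ~v)) is O(v -> ~c), and O(v) is already established, so O(~c).
Premise 1, O(t -> c), contraposes to O(~c -> ~t); with O(~c) we get O(~t).
But premise 4 directly asserts O(t).
We now have both O(~t) and O(t) — t is simultaneously obligatory and forbidden, violating the D-axiom.

Inconsistent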